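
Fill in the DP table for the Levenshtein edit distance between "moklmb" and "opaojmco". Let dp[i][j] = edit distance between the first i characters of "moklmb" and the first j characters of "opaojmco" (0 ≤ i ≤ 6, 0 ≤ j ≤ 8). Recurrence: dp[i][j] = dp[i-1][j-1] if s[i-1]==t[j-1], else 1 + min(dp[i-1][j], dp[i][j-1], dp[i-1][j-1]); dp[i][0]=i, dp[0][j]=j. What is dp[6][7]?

   ''  o  p  a  o  j  m  c  o
''  0  1  2  3  4  5  6  7  8
 m  1  1  2  3  4  5  5  6  7
 o  2  1  2  3  3  4  5  6  6
 k  3  2  2  3  4  4  5  6  7
 l  4  3  3  3  4  5  5  6  7
 m  5  4  4  4  4  5  5  6  7
 b  6  5  5  5  5  5  6  6  7

6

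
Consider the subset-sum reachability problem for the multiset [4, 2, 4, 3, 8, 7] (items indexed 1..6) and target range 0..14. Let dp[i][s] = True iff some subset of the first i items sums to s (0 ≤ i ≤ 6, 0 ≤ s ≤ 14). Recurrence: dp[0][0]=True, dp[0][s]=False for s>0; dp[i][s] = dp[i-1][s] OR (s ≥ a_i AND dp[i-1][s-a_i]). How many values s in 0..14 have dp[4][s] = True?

i\s   0   1   2   3   4   5   6   7   8   9  10  11  12  13  14
  0   T   F   F   F   F   F   F   F   F   F   F   F   F   F   F
  1   T   F   F   F   T   F   F   F   F   F   F   F   F   F   F
  2   T   F   T   F   T   F   T   F   F   F   F   F   F   F   F
  3   T   F   T   F   T   F   T   F   T   F   T   F   F   F   F
  4   T   F   T   T   T   T   T   T   T   T   T   T   F   T   F
  5   T   F   T   T   T   T   T   T   T   T   T   T   T   T   T
  6   T   F   T   T   T   T   T   T   T   T   T   T   T   T   T

12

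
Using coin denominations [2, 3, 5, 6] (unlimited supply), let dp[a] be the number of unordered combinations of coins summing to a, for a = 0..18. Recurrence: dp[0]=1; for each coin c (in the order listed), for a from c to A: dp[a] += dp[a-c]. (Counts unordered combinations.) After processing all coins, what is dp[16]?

after  coin     0     1     2     3     4     5     6     7     8     9    10    11    12    13    14    15    16    17    18
          2     1     0     1     0     1     0     1     0     1     0     1     0     1     0     1     0     1     0     1
          3     1     0     1     1     1     1     2     1     2     2     2     2     3     2     3     3     3     3     4
          5     1     0     1     1     1     2     2     2     3     3     4     4     5     5     6     7     7     8     9
          6     1     0     1     1     1     2     3     2     4     4     5     6     8     7    10    11    12    14    17

12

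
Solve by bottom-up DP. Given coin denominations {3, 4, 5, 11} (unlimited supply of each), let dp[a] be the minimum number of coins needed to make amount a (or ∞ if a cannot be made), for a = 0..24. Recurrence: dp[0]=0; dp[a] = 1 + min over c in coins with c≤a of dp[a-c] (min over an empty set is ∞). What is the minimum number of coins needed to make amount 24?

 a  0  1  2  3  4  5  6  7  8  9 10 11 12 13 14 15 16 17 18 19 20 21 22 23 24
dp  0  -  -  1  1  1  2  2  2  2  2  1  3  3  2  2  2  3  3  3  3  3  2  4  4
(- denotes ∞ / unreachable)

4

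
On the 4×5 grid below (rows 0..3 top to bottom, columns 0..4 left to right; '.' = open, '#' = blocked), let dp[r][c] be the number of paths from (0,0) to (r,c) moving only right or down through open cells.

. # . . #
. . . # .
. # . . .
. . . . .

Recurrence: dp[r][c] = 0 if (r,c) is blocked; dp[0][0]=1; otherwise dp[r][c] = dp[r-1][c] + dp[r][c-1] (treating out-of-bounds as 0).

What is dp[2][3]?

1

r\c   0   1   2   3   4
  0   1   0   0   0   0
  1   1   1   1   0   0
  2   1   0   1   1   1
  3   1   1   2   3   4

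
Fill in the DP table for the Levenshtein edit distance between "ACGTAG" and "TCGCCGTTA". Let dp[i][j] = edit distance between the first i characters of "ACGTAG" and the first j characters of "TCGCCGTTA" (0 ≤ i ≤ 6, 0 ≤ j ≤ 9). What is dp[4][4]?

2

   ''  T  C  G  C  C  G  T  T  A
''  0  1  2  3  4  5  6  7  8  9
 A  1  1  2  3  4  5  6  7  8  8
 C  2  2  1  2  3  4  5  6  7  8
 G  3  3  2  1  2  3  4  5  6  7
 T  4  3  3  2  2  3  4  4  5  6
 A  5  4  4  3  3  3  4  5  5  5
 G  6  5  5  4  4  4  3  4  5  6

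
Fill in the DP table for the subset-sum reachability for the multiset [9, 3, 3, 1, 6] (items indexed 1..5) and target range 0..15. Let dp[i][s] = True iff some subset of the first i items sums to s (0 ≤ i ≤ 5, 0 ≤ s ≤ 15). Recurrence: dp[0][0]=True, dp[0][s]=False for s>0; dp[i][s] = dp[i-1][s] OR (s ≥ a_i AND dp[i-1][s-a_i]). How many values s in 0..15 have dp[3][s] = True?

i\s   0   1   2   3   4   5   6   7   8   9  10  11  12  13  14  15
  0   T   F   F   F   F   F   F   F   F   F   F   F   F   F   F   F
  1   T   F   F   F   F   F   F   F   F   T   F   F   F   F   F   F
  2   T   F   F   T   F   F   F   F   F   T   F   F   T   F   F   F
  3   T   F   F   T   F   F   T   F   F   T   F   F   T   F   F   T
  4   T   T   F   T   T   F   T   T   F   T   T   F   T   T   F   T
  5   T   T   F   T   T   F   T   T   F   T   T   F   T   T   F   T

6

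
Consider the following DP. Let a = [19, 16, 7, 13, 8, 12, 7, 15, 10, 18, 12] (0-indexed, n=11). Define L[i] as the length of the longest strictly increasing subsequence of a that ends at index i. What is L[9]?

   i    0    1    2    3    4    5    6    7    8    9   10
a[i]   19   16    7   13    8   12    7   15   10   18   12
L[i]    1    1    1    2    2    3    1    4    3    5    4

5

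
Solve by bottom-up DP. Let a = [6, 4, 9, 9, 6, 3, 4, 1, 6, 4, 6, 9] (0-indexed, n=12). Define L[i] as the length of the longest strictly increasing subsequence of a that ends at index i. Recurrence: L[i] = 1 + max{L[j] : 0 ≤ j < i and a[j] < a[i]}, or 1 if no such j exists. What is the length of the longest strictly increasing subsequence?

4

   i    0    1    2    3    4    5    6    7    8    9   10   11
a[i]    6    4    9    9    6    3    4    1    6    4    6    9
L[i]    1    1    2    2    2    1    2    1    3    2    3    4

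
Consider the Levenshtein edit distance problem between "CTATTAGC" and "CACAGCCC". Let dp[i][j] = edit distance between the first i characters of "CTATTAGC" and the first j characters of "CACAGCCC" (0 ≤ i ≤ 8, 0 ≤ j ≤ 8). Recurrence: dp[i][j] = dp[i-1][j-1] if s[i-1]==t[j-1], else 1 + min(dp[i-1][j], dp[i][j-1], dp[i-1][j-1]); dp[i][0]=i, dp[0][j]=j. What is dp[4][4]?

3

   ''  C  A  C  A  G  C  C  C
''  0  1  2  3  4  5  6  7  8
 C  1  0  1  2  3  4  5  6  7
 T  2  1  1  2  3  4  5  6  7
 A  3  2  1  2  2  3  4  5  6
 T  4  3  2  2  3  3  4  5  6
 T  5  4  3  3  3  4  4  5  6
 A  6  5  4  4  3  4  5  5  6
 G  7  6  5  5  4  3  4  5  6
 C  8  7  6  5  5  4  3  4  5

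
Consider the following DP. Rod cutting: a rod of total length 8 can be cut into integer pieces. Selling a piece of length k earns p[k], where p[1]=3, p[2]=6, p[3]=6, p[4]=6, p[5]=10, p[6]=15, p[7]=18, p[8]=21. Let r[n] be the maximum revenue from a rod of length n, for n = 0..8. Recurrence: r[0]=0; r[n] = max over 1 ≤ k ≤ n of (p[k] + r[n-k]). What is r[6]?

   n    0    1    2    3    4    5    6    7    8
r[n]    0    3    6    9   12   15   18   21   24

18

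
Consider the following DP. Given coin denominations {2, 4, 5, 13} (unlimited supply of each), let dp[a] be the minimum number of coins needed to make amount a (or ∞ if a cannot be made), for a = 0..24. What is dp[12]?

 a  0  1  2  3  4  5  6  7  8  9 10 11 12 13 14 15 16 17 18 19 20 21 22 23 24
dp  0  -  1  -  1  1  2  2  2  2  2  3  3  1  3  2  4  2  2  3  3  3  3  3  4
(- denotes ∞ / unreachable)

3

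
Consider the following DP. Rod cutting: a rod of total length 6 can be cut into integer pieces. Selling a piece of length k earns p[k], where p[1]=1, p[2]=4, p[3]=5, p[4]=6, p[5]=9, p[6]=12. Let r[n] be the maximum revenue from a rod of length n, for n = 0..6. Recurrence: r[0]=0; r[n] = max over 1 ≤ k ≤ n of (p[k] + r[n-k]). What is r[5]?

9

   n    0    1    2    3    4    5    6
r[n]    0    1    4    5    8    9   12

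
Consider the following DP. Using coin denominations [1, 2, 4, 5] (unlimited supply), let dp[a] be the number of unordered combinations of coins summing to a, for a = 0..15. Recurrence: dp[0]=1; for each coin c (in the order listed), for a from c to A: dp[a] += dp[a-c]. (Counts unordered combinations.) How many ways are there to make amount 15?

37

after  coin     0     1     2     3     4     5     6     7     8     9    10    11    12    13    14    15
          1     1     1     1     1     1     1     1     1     1     1     1     1     1     1     1     1
          2     1     1     2     2     3     3     4     4     5     5     6     6     7     7     8     8
          4     1     1     2     2     4     4     6     6     9     9    12    12    16    16    20    20
          5     1     1     2     2     4     5     7     8    11    13    17    19    24    27    33    37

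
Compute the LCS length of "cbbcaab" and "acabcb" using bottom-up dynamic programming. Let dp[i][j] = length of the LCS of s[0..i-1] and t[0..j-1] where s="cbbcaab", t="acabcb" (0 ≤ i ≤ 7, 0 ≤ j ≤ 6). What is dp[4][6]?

3

   ''  a  c  a  b  c  b
''  0  0  0  0  0  0  0
 c  0  0  1  1  1  1  1
 b  0  0  1  1  2  2  2
 b  0  0  1  1  2  2  3
 c  0  0  1  1  2  3  3
 a  0  1  1  2  2  3  3
 a  0  1  1  2  2  3  3
 b  0  1  1  2  3  3  4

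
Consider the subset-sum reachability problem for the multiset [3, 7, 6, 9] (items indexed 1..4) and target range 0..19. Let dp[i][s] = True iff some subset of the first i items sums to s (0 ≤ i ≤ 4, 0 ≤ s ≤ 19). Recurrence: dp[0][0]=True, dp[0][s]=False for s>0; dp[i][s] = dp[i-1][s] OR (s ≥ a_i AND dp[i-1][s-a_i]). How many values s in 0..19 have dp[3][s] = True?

i\s   0   1   2   3   4   5   6   7   8   9  10  11  12  13  14  15  16  17  18  19
  0   T   F   F   F   F   F   F   F   F   F   F   F   F   F   F   F   F   F   F   F
  1   T   F   F   T   F   F   F   F   F   F   F   F   F   F   F   F   F   F   F   F
  2   T   F   F   T   F   F   F   T   F   F   T   F   F   F   F   F   F   F   F   F
  3   T   F   F   T   F   F   T   T   F   T   T   F   F   T   F   F   T   F   F   F
  4   T   F   F   T   F   F   T   T   F   T   T   F   T   T   F   T   T   F   T   T

8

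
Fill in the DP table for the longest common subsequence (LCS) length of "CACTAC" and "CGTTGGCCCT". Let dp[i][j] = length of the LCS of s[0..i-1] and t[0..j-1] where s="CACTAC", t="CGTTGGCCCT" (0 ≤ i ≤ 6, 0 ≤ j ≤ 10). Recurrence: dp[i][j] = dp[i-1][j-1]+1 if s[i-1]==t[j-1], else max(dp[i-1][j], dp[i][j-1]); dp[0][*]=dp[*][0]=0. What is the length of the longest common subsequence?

3

   ''  C  G  T  T  G  G  C  C  C  T
''  0  0  0  0  0  0  0  0  0  0  0
 C  0  1  1  1  1  1  1  1  1  1  1
 A  0  1  1  1  1  1  1  1  1  1  1
 C  0  1  1  1  1  1  1  2  2  2  2
 T  0  1  1  2  2  2  2  2  2  2  3
 A  0  1  1  2  2  2  2  2  2  2  3
 C  0  1  1  2  2  2  2  3  3  3  3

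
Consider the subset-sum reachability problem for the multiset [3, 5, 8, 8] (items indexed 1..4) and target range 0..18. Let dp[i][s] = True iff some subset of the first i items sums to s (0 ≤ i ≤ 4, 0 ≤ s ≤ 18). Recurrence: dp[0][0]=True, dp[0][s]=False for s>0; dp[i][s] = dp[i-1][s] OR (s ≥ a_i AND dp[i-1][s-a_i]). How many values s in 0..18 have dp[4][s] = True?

i\s   0   1   2   3   4   5   6   7   8   9  10  11  12  13  14  15  16  17  18
  0   T   F   F   F   F   F   F   F   F   F   F   F   F   F   F   F   F   F   F
  1   T   F   F   T   F   F   F   F   F   F   F   F   F   F   F   F   F   F   F
  2   T   F   F   T   F   T   F   F   T   F   F   F   F   F   F   F   F   F   F
  3   T   F   F   T   F   T   F   F   T   F   F   T   F   T   F   F   T   F   F
  4   T   F   F   T   F   T   F   F   T   F   F   T   F   T   F   F   T   F   F

7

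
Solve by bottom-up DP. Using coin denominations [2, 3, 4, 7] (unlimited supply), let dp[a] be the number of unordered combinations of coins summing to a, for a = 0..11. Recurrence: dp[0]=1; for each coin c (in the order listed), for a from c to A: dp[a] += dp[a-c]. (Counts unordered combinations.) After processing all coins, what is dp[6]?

after  coin     0     1     2     3     4     5     6     7     8     9    10    11
          2     1     0     1     0     1     0     1     0     1     0     1     0
          3     1     0     1     1     1     1     2     1     2     2     2     2
          4     1     0     1     1     2     1     3     2     4     3     5     4
          7     1     0     1     1     2     1     3     3     4     4     6     6

3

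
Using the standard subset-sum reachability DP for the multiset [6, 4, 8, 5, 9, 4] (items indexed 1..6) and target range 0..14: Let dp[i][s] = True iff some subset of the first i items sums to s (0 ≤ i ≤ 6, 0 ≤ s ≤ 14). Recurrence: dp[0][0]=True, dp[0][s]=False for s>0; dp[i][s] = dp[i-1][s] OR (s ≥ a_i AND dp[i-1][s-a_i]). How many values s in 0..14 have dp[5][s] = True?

i\s   0   1   2   3   4   5   6   7   8   9  10  11  12  13  14
  0   T   F   F   F   F   F   F   F   F   F   F   F   F   F   F
  1   T   F   F   F   F   F   T   F   F   F   F   F   F   F   F
  2   T   F   F   F   T   F   T   F   F   F   T   F   F   F   F
  3   T   F   F   F   T   F   T   F   T   F   T   F   T   F   T
  4   T   F   F   F   T   T   T   F   T   T   T   T   T   T   T
  5   T   F   F   F   T   T   T   F   T   T   T   T   T   T   T
  6   T   F   F   F   T   T   T   F   T   T   T   T   T   T   T

11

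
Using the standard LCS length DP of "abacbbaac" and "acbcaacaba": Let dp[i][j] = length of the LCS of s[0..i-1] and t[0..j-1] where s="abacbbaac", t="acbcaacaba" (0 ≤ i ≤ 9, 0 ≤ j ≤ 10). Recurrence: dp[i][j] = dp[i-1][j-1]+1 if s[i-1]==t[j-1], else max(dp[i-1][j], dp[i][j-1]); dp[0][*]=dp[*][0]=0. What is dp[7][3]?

3

   ''  a  c  b  c  a  a  c  a  b  a
''  0  0  0  0  0  0  0  0  0  0  0
 a  0  1  1  1  1  1  1  1  1  1  1
 b  0  1  1  2  2  2  2  2  2  2  2
 a  0  1  1  2  2  3  3  3  3  3  3
 c  0  1  2  2  3  3  3  4  4  4  4
 b  0  1  2  3  3  3  3  4  4  5  5
 b  0  1  2  3  3  3  3  4  4  5  5
 a  0  1  2  3  3  4  4  4  5  5  6
 a  0  1  2  3  3  4  5  5  5  5  6
 c  0  1  2  3  4  4  5  6  6  6  6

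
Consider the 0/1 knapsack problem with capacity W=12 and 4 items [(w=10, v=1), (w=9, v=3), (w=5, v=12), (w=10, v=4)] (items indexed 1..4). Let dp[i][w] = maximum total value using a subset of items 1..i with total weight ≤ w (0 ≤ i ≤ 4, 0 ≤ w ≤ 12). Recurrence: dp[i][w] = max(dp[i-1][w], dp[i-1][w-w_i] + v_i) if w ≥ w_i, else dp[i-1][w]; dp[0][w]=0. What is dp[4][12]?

12

i\w   0   1   2   3   4   5   6   7   8   9  10  11  12
  0   0   0   0   0   0   0   0   0   0   0   0   0   0
  1   0   0   0   0   0   0   0   0   0   0   1   1   1
  2   0   0   0   0   0   0   0   0   0   3   3   3   3
  3   0   0   0   0   0  12  12  12  12  12  12  12  12
  4   0   0   0   0   0  12  12  12  12  12  12  12  12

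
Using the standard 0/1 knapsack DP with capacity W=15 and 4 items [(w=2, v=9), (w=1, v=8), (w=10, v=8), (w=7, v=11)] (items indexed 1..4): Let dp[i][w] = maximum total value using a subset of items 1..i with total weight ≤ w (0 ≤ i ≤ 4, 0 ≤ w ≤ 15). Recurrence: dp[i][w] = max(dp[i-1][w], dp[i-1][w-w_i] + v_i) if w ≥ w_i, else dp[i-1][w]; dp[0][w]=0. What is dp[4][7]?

i\w   0   1   2   3   4   5   6   7   8   9  10  11  12  13  14  15
  0   0   0   0   0   0   0   0   0   0   0   0   0   0   0   0   0
  1   0   0   9   9   9   9   9   9   9   9   9   9   9   9   9   9
  2   0   8   9  17  17  17  17  17  17  17  17  17  17  17  17  17
  3   0   8   9  17  17  17  17  17  17  17  17  17  17  25  25  25
  4   0   8   9  17  17  17  17  17  19  20  28  28  28  28  28  28

17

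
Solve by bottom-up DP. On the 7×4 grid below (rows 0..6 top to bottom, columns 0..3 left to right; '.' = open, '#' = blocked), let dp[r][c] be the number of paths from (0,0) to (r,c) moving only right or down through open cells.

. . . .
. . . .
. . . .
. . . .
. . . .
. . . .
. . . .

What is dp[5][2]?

21

r\c   0   1   2   3
  0   1   1   1   1
  1   1   2   3   4
  2   1   3   6  10
  3   1   4  10  20
  4   1   5  15  35
  5   1   6  21  56
  6   1   7  28  84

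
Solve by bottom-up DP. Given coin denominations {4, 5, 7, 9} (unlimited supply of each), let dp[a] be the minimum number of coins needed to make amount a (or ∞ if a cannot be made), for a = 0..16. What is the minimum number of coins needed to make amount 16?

 a  0  1  2  3  4  5  6  7  8  9 10 11 12 13 14 15 16
dp  0  -  -  -  1  1  -  1  2  1  2  2  2  2  2  3  2
(- denotes ∞ / unreachable)

2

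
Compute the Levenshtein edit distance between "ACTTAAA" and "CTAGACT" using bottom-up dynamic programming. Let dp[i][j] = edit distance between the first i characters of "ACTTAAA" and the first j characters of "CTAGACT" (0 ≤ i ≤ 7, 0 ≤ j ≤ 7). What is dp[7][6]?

   ''  C  T  A  G  A  C  T
''  0  1  2  3  4  5  6  7
 A  1  1  2  2  3  4  5  6
 C  2  1  2  3  3  4  4  5
 T  3  2  1  2  3  4  5  4
 T  4  3  2  2  3  4  5  5
 A  5  4  3  2  3  3  4  5
 A  6  5  4  3  3  3  4  5
 A  7  6  5  4  4  3  4  5

4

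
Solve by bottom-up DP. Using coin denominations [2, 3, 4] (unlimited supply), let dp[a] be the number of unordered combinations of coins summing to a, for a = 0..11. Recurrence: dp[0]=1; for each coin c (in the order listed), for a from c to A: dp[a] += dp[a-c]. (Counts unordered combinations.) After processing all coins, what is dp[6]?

after  coin     0     1     2     3     4     5     6     7     8     9    10    11
          2     1     0     1     0     1     0     1     0     1     0     1     0
          3     1     0     1     1     1     1     2     1     2     2     2     2
          4     1     0     1     1     2     1     3     2     4     3     5     4

3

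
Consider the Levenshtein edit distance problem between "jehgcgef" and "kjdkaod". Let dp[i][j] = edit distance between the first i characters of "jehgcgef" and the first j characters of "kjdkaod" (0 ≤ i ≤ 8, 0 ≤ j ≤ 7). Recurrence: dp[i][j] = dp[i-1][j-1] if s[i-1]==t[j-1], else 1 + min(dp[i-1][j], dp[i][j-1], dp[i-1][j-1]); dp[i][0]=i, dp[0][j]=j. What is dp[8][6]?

   ''  k  j  d  k  a  o  d
''  0  1  2  3  4  5  6  7
 j  1  1  1  2  3  4  5  6
 e  2  2  2  2  3  4  5  6
 h  3  3  3  3  3  4  5  6
 g  4  4  4  4  4  4  5  6
 c  5  5  5  5  5  5  5  6
 g  6  6  6  6  6  6  6  6
 e  7  7  7  7  7  7  7  7
 f  8  8  8  8  8  8  8  8

8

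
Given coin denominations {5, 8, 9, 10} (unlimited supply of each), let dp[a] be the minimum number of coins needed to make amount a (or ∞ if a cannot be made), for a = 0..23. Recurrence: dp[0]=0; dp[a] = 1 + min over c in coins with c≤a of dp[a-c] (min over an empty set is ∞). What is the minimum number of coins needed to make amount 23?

3

 a  0  1  2  3  4  5  6  7  8  9 10 11 12 13 14 15 16 17 18 19 20 21 22 23
dp  0  -  -  -  -  1  -  -  1  1  1  -  -  2  2  2  2  2  2  2  2  3  3  3
(- denotes ∞ / unreachable)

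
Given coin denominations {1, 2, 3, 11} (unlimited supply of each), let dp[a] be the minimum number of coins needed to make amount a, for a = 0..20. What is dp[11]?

1

 a  0  1  2  3  4  5  6  7  8  9 10 11 12 13 14 15 16 17 18 19 20
dp  0  1  1  1  2  2  2  3  3  3  4  1  2  2  2  3  3  3  4  4  4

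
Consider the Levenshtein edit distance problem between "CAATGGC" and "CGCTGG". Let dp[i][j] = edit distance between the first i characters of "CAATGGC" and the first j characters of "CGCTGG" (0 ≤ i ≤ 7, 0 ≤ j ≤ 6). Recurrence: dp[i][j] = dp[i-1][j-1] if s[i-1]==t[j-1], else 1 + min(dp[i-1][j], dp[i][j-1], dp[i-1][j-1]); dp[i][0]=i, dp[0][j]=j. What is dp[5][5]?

   ''  C  G  C  T  G  G
''  0  1  2  3  4  5  6
 C  1  0  1  2  3  4  5
 A  2  1  1  2  3  4  5
 A  3  2  2  2  3  4  5
 T  4  3  3  3  2  3  4
 G  5  4  3  4  3  2  3
 G  6  5  4  4  4  3  2
 C  7  6  5  4  5  4  3

2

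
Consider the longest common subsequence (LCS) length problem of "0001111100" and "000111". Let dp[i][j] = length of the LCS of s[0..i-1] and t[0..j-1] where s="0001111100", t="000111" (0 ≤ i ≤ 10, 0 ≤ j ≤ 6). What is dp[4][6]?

4

   ''  0  0  0  1  1  1
''  0  0  0  0  0  0  0
 0  0  1  1  1  1  1  1
 0  0  1  2  2  2  2  2
 0  0  1  2  3  3  3  3
 1  0  1  2  3  4  4  4
 1  0  1  2  3  4  5  5
 1  0  1  2  3  4  5  6
 1  0  1  2  3  4  5  6
 1  0  1  2  3  4  5  6
 0  0  1  2  3  4  5  6
 0  0  1  2  3  4  5  6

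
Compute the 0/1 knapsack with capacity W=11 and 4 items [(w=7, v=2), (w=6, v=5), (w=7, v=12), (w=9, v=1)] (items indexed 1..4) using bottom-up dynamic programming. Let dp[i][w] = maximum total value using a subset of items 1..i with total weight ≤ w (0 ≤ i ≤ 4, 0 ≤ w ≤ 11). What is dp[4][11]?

i\w   0   1   2   3   4   5   6   7   8   9  10  11
  0   0   0   0   0   0   0   0   0   0   0   0   0
  1   0   0   0   0   0   0   0   2   2   2   2   2
  2   0   0   0   0   0   0   5   5   5   5   5   5
  3   0   0   0   0   0   0   5  12  12  12  12  12
  4   0   0   0   0   0   0   5  12  12  12  12  12

12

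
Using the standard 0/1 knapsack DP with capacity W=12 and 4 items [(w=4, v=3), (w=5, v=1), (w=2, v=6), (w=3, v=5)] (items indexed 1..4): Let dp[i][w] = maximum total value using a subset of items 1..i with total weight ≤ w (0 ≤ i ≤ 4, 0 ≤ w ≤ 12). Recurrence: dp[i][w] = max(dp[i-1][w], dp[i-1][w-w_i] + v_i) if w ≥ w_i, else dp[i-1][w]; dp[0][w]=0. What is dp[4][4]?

i\w   0   1   2   3   4   5   6   7   8   9  10  11  12
  0   0   0   0   0   0   0   0   0   0   0   0   0   0
  1   0   0   0   0   3   3   3   3   3   3   3   3   3
  2   0   0   0   0   3   3   3   3   3   4   4   4   4
  3   0   0   6   6   6   6   9   9   9   9   9  10  10
  4   0   0   6   6   6  11  11  11  11  14  14  14  14

6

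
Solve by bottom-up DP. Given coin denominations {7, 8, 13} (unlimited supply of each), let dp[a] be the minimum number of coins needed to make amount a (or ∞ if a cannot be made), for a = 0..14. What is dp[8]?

1

 a  0  1  2  3  4  5  6  7  8  9 10 11 12 13 14
dp  0  -  -  -  -  -  -  1  1  -  -  -  -  1  2
(- denotes ∞ / unreachable)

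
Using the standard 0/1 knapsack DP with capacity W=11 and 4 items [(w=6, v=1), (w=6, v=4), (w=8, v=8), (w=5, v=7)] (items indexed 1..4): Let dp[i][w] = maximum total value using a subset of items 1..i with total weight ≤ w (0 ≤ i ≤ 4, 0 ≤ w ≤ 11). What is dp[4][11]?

11

i\w   0   1   2   3   4   5   6   7   8   9  10  11
  0   0   0   0   0   0   0   0   0   0   0   0   0
  1   0   0   0   0   0   0   1   1   1   1   1   1
  2   0   0   0   0   0   0   4   4   4   4   4   4
  3   0   0   0   0   0   0   4   4   8   8   8   8
  4   0   0   0   0   0   7   7   7   8   8   8  11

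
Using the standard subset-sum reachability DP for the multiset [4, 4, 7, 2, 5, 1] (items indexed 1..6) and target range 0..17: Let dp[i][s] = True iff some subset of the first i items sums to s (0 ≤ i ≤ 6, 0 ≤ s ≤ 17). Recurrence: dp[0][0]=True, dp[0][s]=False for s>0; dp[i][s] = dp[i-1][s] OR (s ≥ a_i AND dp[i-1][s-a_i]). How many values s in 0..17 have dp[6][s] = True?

18

i\s   0   1   2   3   4   5   6   7   8   9  10  11  12  13  14  15  16  17
  0   T   F   F   F   F   F   F   F   F   F   F   F   F   F   F   F   F   F
  1   T   F   F   F   T   F   F   F   F   F   F   F   F   F   F   F   F   F
  2   T   F   F   F   T   F   F   F   T   F   F   F   F   F   F   F   F   F
  3   T   F   F   F   T   F   F   T   T   F   F   T   F   F   F   T   F   F
  4   T   F   T   F   T   F   T   T   T   T   T   T   F   T   F   T   F   T
  5   T   F   T   F   T   T   T   T   T   T   T   T   T   T   T   T   T   T
  6   T   T   T   T   T   T   T   T   T   T   T   T   T   T   T   T   T   T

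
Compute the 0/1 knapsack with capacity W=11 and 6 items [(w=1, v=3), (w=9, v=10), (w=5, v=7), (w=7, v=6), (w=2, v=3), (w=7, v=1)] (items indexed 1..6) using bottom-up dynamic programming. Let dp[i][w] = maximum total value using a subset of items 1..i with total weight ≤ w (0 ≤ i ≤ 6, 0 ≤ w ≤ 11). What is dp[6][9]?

i\w   0   1   2   3   4   5   6   7   8   9  10  11
  0   0   0   0   0   0   0   0   0   0   0   0   0
  1   0   3   3   3   3   3   3   3   3   3   3   3
  2   0   3   3   3   3   3   3   3   3  10  13  13
  3   0   3   3   3   3   7  10  10  10  10  13  13
  4   0   3   3   3   3   7  10  10  10  10  13  13
  5   0   3   3   6   6   7  10  10  13  13  13  13
  6   0   3   3   6   6   7  10  10  13  13  13  13

13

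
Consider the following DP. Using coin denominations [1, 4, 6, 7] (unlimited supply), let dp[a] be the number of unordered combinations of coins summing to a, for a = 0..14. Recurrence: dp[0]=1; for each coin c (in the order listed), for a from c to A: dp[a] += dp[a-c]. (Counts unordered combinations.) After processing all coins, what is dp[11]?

after  coin     0     1     2     3     4     5     6     7     8     9    10    11    12    13    14
          1     1     1     1     1     1     1     1     1     1     1     1     1     1     1     1
          4     1     1     1     1     2     2     2     2     3     3     3     3     4     4     4
          6     1     1     1     1     2     2     3     3     4     4     5     5     7     7     8
          7     1     1     1     1     2     2     3     4     5     5     6     7     9    10    12

7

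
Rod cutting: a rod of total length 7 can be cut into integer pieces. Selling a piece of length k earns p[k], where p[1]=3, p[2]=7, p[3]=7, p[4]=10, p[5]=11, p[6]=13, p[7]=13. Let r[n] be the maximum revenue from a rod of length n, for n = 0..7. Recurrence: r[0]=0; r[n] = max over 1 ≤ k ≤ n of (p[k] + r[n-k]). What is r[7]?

   n    0    1    2    3    4    5    6    7
r[n]    0    3    7   10   14   17   21   24

24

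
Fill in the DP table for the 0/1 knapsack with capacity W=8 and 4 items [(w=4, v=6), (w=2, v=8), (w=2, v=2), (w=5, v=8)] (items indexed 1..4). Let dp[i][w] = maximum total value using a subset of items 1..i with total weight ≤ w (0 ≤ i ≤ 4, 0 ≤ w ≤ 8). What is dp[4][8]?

i\w   0   1   2   3   4   5   6   7   8
  0   0   0   0   0   0   0   0   0   0
  1   0   0   0   0   6   6   6   6   6
  2   0   0   8   8   8   8  14  14  14
  3   0   0   8   8  10  10  14  14  16
  4   0   0   8   8  10  10  14  16  16

16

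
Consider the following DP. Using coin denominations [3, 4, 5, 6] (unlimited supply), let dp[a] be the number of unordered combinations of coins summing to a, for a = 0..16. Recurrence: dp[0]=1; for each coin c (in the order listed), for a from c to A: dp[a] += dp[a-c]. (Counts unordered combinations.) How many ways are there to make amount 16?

7

after  coin     0     1     2     3     4     5     6     7     8     9    10    11    12    13    14    15    16
          3     1     0     0     1     0     0     1     0     0     1     0     0     1     0     0     1     0
          4     1     0     0     1     1     0     1     1     1     1     1     1     2     1     1     2     2
          5     1     0     0     1     1     1     1     1     2     2     2     2     3     3     3     4     4
          6     1     0     0     1     1     1     2     1     2     3     3     3     5     4     5     7     7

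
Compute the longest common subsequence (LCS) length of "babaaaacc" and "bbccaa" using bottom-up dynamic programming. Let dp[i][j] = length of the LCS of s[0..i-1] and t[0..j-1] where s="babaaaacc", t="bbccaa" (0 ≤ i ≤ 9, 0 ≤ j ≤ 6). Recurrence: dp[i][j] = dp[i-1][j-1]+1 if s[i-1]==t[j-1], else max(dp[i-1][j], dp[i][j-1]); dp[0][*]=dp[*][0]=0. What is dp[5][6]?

4

   ''  b  b  c  c  a  a
''  0  0  0  0  0  0  0
 b  0  1  1  1  1  1  1
 a  0  1  1  1  1  2  2
 b  0  1  2  2  2  2  2
 a  0  1  2  2  2  3  3
 a  0  1  2  2  2  3  4
 a  0  1  2  2  2  3  4
 a  0  1  2  2  2  3  4
 c  0  1  2  3  3  3  4
 c  0  1  2  3  4  4  4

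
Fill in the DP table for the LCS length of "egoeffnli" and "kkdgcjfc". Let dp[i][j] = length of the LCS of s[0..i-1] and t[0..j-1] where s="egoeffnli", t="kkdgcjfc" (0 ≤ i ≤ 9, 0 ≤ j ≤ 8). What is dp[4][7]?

   ''  k  k  d  g  c  j  f  c
''  0  0  0  0  0  0  0  0  0
 e  0  0  0  0  0  0  0  0  0
 g  0  0  0  0  1  1  1  1  1
 o  0  0  0  0  1  1  1  1  1
 e  0  0  0  0  1  1  1  1  1
 f  0  0  0  0  1  1  1  2  2
 f  0  0  0  0  1  1  1  2  2
 n  0  0  0  0  1  1  1  2  2
 l  0  0  0  0  1  1  1  2  2
 i  0  0  0  0  1  1  1  2  2

1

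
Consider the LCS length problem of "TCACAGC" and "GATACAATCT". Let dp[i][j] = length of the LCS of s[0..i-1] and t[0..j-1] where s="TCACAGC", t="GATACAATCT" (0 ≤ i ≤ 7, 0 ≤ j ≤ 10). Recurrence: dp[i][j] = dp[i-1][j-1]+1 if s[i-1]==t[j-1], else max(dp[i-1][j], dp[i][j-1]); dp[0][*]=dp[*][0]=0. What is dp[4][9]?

4

   ''  G  A  T  A  C  A  A  T  C  T
''  0  0  0  0  0  0  0  0  0  0  0
 T  0  0  0  1  1  1  1  1  1  1  1
 C  0  0  0  1  1  2  2  2  2  2  2
 A  0  0  1  1  2  2  3  3  3  3  3
 C  0  0  1  1  2  3  3  3  3  4  4
 A  0  0  1  1  2  3  4  4  4  4  4
 G  0  1  1  1  2  3  4  4  4  4  4
 C  0  1  1  1  2  3  4  4  4  5  5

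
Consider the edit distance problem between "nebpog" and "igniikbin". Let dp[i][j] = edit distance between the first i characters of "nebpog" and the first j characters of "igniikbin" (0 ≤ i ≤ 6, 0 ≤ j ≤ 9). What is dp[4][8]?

   ''  i  g  n  i  i  k  b  i  n
''  0  1  2  3  4  5  6  7  8  9
 n  1  1  2  2  3  4  5  6  7  8
 e  2  2  2  3  3  4  5  6  7  8
 b  3  3  3  3  4  4  5  5  6  7
 p  4  4  4  4  4  5  5  6  6  7
 o  5  5  5  5  5  5  6  6  7  7
 g  6  6  5  6  6  6  6  7  7  8

6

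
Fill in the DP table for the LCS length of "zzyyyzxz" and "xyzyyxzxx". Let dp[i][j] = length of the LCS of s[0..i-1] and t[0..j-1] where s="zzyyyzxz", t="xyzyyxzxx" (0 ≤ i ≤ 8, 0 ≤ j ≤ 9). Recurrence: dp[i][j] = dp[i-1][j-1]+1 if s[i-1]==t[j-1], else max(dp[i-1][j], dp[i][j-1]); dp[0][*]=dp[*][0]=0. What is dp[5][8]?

3

   ''  x  y  z  y  y  x  z  x  x
''  0  0  0  0  0  0  0  0  0  0
 z  0  0  0  1  1  1  1  1  1  1
 z  0  0  0  1  1  1  1  2  2  2
 y  0  0  1  1  2  2  2  2  2  2
 y  0  0  1  1  2  3  3  3  3  3
 y  0  0  1  1  2  3  3  3  3  3
 z  0  0  1  2  2  3  3  4  4  4
 x  0  1  1  2  2  3  4  4  5  5
 z  0  1  1  2  2  3  4  5  5  5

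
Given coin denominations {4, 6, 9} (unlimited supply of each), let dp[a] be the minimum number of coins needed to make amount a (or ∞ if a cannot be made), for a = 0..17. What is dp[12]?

2

 a  0  1  2  3  4  5  6  7  8  9 10 11 12 13 14 15 16 17
dp  0  -  -  -  1  -  1  -  2  1  2  -  2  2  3  2  3  3
(- denotes ∞ / unreachable)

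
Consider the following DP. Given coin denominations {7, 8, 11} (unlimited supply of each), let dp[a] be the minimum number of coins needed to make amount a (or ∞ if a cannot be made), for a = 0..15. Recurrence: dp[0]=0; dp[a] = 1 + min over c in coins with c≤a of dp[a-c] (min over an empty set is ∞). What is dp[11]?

1

 a  0  1  2  3  4  5  6  7  8  9 10 11 12 13 14 15
dp  0  -  -  -  -  -  -  1  1  -  -  1  -  -  2  2
(- denotes ∞ / unreachable)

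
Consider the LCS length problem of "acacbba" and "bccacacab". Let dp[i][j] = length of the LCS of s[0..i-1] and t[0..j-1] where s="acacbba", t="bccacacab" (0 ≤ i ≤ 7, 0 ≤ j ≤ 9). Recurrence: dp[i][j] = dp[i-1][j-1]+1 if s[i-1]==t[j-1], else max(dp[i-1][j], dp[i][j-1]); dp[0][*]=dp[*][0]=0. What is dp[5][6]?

   ''  b  c  c  a  c  a  c  a  b
''  0  0  0  0  0  0  0  0  0  0
 a  0  0  0  0  1  1  1  1  1  1
 c  0  0  1  1  1  2  2  2  2  2
 a  0  0  1  1  2  2  3  3  3  3
 c  0  0  1  2  2  3  3  4  4  4
 b  0  1  1  2  2  3  3  4  4  5
 b  0  1  1  2  2  3  3  4  4  5
 a  0  1  1  2  3  3  4  4  5  5

3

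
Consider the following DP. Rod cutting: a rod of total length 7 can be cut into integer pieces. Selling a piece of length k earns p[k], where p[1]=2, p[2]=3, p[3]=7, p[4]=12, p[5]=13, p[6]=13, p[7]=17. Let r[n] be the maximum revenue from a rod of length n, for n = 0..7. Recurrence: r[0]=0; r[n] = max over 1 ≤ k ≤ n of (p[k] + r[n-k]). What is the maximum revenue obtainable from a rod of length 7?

19

   n    0    1    2    3    4    5    6    7
r[n]    0    2    4    7   12   14   16   19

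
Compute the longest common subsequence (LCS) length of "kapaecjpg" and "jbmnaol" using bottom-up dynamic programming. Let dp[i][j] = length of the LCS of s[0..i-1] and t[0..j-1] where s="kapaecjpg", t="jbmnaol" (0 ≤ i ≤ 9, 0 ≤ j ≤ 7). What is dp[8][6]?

1

   ''  j  b  m  n  a  o  l
''  0  0  0  0  0  0  0  0
 k  0  0  0  0  0  0  0  0
 a  0  0  0  0  0  1  1  1
 p  0  0  0  0  0  1  1  1
 a  0  0  0  0  0  1  1  1
 e  0  0  0  0  0  1  1  1
 c  0  0  0  0  0  1  1  1
 j  0  1  1  1  1  1  1  1
 p  0  1  1  1  1  1  1  1
 g  0  1  1  1  1  1  1  1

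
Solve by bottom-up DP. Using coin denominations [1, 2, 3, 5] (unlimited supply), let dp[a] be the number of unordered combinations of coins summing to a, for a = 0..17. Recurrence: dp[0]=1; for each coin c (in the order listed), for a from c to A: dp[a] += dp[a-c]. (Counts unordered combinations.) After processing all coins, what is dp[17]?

after  coin     0     1     2     3     4     5     6     7     8     9    10    11    12    13    14    15    16    17
          1     1     1     1     1     1     1     1     1     1     1     1     1     1     1     1     1     1     1
          2     1     1     2     2     3     3     4     4     5     5     6     6     7     7     8     8     9     9
          3     1     1     2     3     4     5     7     8    10    12    14    16    19    21    24    27    30    33
          5     1     1     2     3     4     6     8    10    13    16    20    24    29    34    40    47    54    62

62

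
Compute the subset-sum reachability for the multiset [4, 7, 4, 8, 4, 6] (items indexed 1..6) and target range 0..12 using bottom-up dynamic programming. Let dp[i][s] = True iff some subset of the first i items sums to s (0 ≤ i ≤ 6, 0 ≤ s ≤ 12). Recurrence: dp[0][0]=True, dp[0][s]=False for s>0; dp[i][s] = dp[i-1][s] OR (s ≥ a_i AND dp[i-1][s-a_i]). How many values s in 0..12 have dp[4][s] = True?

6

i\s   0   1   2   3   4   5   6   7   8   9  10  11  12
  0   T   F   F   F   F   F   F   F   F   F   F   F   F
  1   T   F   F   F   T   F   F   F   F   F   F   F   F
  2   T   F   F   F   T   F   F   T   F   F   F   T   F
  3   T   F   F   F   T   F   F   T   T   F   F   T   F
  4   T   F   F   F   T   F   F   T   T   F   F   T   T
  5   T   F   F   F   T   F   F   T   T   F   F   T   T
  6   T   F   F   F   T   F   T   T   T   F   T   T   T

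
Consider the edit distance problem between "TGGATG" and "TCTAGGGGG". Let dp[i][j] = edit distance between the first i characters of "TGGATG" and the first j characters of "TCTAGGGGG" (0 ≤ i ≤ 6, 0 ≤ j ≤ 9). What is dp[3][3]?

2

   ''  T  C  T  A  G  G  G  G  G
''  0  1  2  3  4  5  6  7  8  9
 T  1  0  1  2  3  4  5  6  7  8
 G  2  1  1  2  3  3  4  5  6  7
 G  3  2  2  2  3  3  3  4  5  6
 A  4  3  3  3  2  3  4  4  5  6
 T  5  4  4  3  3  3  4  5  5  6
 G  6  5  5  4  4  3  3  4  5  5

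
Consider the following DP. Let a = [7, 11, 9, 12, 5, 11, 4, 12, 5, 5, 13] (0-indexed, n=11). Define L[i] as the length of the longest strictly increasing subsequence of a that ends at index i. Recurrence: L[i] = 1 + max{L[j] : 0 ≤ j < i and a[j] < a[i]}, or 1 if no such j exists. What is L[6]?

1

   i    0    1    2    3    4    5    6    7    8    9   10
a[i]    7   11    9   12    5   11    4   12    5    5   13
L[i]    1    2    2    3    1    3    1    4    2    2    5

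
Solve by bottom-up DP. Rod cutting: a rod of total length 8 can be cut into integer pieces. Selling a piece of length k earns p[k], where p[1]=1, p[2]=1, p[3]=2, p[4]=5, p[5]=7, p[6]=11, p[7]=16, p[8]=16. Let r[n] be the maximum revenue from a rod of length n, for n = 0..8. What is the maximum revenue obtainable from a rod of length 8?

   n    0    1    2    3    4    5    6    7    8
r[n]    0    1    2    3    5    7   11   16   17

17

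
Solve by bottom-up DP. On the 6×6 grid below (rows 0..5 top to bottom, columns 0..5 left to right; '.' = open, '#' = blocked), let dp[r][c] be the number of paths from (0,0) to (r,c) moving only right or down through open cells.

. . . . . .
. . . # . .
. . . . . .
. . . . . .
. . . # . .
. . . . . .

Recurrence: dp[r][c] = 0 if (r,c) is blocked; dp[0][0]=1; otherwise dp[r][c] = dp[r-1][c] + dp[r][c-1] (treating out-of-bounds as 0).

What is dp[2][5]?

r\c   0   1   2   3   4   5
  0   1   1   1   1   1   1
  1   1   2   3   0   1   2
  2   1   3   6   6   7   9
  3   1   4  10  16  23  32
  4   1   5  15   0  23  55
  5   1   6  21  21  44  99

9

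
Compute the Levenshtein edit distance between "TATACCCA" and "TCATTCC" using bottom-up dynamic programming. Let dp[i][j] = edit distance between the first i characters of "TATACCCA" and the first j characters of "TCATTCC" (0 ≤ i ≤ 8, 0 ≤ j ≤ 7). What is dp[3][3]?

   ''  T  C  A  T  T  C  C
''  0  1  2  3  4  5  6  7
 T  1  0  1  2  3  4  5  6
 A  2  1  1  1  2  3  4  5
 T  3  2  2  2  1  2  3  4
 A  4  3  3  2  2  2  3  4
 C  5  4  3  3  3  3  2  3
 C  6  5  4  4  4  4  3  2
 C  7  6  5  5  5  5  4  3
 A  8  7  6  5  6  6  5  4

2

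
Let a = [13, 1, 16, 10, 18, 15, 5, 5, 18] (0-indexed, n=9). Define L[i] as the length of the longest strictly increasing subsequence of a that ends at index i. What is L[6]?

2

   i    0    1    2    3    4    5    6    7    8
a[i]   13    1   16   10   18   15    5    5   18
L[i]    1    1    2    2    3    3    2    2    4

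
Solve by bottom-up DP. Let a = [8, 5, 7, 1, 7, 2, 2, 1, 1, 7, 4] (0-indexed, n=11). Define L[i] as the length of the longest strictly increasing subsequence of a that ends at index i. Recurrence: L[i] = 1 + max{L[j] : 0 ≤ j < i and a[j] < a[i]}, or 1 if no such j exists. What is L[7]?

1

   i    0    1    2    3    4    5    6    7    8    9   10
a[i]    8    5    7    1    7    2    2    1    1    7    4
L[i]    1    1    2    1    2    2    2    1    1    3    3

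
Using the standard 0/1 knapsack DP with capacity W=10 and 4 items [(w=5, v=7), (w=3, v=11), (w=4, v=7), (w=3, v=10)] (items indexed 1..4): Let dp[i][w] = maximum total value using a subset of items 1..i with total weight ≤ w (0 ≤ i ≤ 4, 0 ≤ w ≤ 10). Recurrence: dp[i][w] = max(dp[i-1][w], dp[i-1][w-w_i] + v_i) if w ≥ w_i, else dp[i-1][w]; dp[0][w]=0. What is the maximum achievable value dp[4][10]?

i\w   0   1   2   3   4   5   6   7   8   9  10
  0   0   0   0   0   0   0   0   0   0   0   0
  1   0   0   0   0   0   7   7   7   7   7   7
  2   0   0   0  11  11  11  11  11  18  18  18
  3   0   0   0  11  11  11  11  18  18  18  18
  4   0   0   0  11  11  11  21  21  21  21  28

28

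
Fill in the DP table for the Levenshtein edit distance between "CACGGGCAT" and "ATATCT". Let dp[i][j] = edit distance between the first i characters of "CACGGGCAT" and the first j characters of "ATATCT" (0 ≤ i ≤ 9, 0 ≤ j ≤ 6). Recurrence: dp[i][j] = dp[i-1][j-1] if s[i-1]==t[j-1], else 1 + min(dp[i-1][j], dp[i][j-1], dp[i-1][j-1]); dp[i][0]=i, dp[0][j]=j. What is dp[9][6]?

   ''  A  T  A  T  C  T
''  0  1  2  3  4  5  6
 C  1  1  2  3  4  4  5
 A  2  1  2  2  3  4  5
 C  3  2  2  3  3  3  4
 G  4  3  3  3  4  4  4
 G  5  4  4  4  4  5  5
 G  6  5  5  5  5  5  6
 C  7  6  6  6  6  5  6
 A  8  7  7  6  7  6  6
 T  9  8  7  7  6  7  6

6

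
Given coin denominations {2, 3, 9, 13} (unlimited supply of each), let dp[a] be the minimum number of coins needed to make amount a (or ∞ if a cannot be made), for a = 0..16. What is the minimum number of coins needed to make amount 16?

 a  0  1  2  3  4  5  6  7  8  9 10 11 12 13 14 15 16
dp  0  -  1  1  2  2  2  3  3  1  4  2  2  1  3  2  2
(- denotes ∞ / unreachable)

2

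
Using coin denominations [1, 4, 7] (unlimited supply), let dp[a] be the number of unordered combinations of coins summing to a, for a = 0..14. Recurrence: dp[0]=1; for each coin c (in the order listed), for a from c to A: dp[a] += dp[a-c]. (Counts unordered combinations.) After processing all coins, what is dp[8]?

4

after  coin     0     1     2     3     4     5     6     7     8     9    10    11    12    13    14
          1     1     1     1     1     1     1     1     1     1     1     1     1     1     1     1
          4     1     1     1     1     2     2     2     2     3     3     3     3     4     4     4
          7     1     1     1     1     2     2     2     3     4     4     4     5     6     6     7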